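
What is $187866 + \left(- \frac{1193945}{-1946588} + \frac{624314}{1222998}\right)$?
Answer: $\frac{4563777884249687}{24292583988} \approx 1.8787 \cdot 10^{5}$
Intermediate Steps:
$187866 + \left(- \frac{1193945}{-1946588} + \frac{624314}{1222998}\right) = 187866 + \left(\left(-1193945\right) \left(- \frac{1}{1946588}\right) + 624314 \cdot \frac{1}{1222998}\right) = 187866 + \left(\frac{1193945}{1946588} + \frac{312157}{611499}\right) = 187866 + \frac{27300760079}{24292583988} = \frac{4563777884249687}{24292583988}$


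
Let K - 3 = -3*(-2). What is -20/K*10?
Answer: -200/9 ≈ -22.222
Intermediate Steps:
K = 9 (K = 3 - 3*(-2) = 3 + 6 = 9)
-20/K*10 = -20/9*10 = -200/9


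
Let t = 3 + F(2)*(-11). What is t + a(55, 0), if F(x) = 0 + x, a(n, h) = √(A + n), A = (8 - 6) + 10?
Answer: -19 + √67 ≈ -10.815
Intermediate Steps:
A = 12 (A = 2 + 10 = 12)
a(n, h) = √(12 + n)
F(x) = x
t = -19 (t = 3 + 2*(-11) = 3 - 22 = -19)
t + a(55, 0) = -19 + √(12 + 55) = -19 + √67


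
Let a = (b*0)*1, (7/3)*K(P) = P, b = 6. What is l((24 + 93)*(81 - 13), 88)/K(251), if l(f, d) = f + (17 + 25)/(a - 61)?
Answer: 1132306/15311 ≈ 73.954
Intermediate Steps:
K(P) = 3*P/7
a = 0 (a = (6*0)*1 = 0*1 = 0)
l(f, d) = -42/61 + f (l(f, d) = f + (17 + 25)/(0 - 61) = f + 42/(-61) = f + 42*(-1/61) = f - 42/61 = -42/61 + f)
l((24 + 93)*(81 - 13), 88)/K(251) = (-42/61 + (24 + 93)*(81 - 13))/(((3/7)*251)) = (-42/61 + 117*68)/(753/7) = (-42/61 + 7956)*(7/753) = (485274/61)*(7/753) = 1132306/15311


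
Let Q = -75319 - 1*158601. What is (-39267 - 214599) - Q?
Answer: -19946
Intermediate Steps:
Q = -233920 (Q = -75319 - 158601 = -233920)
(-39267 - 214599) - Q = (-39267 - 214599) - 1*(-233920) = -253866 + 233920 = -19946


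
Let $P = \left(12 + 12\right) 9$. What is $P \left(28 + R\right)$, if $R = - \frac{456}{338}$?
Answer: $\frac{972864}{169} \approx 5756.6$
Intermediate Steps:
$R = - \frac{228}{169}$ ($R = \left(-456\right) \frac{1}{338} = - \frac{228}{169} \approx -1.3491$)
$P = 216$ ($P = 24 \cdot 9 = 216$)
$P \left(28 + R\right) = 216 \left(28 - \frac{228}{169}\right) = 216 \cdot \frac{4504}{169} = \frac{972864}{169}$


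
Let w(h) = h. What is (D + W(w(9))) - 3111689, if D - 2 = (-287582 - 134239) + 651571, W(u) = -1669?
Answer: -2883606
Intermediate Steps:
D = 229752 (D = 2 + ((-287582 - 134239) + 651571) = 2 + (-421821 + 651571) = 2 + 229750 = 229752)
(D + W(w(9))) - 3111689 = (229752 - 1669) - 3111689 = 228083 - 3111689 = -2883606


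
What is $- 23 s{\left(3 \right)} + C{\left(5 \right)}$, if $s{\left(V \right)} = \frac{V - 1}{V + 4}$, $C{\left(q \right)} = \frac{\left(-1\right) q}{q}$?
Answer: $- \frac{53}{7} \approx -7.5714$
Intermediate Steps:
$C{\left(q \right)} = -1$
$s{\left(V \right)} = \frac{-1 + V}{4 + V}$
$- 23 s{\left(3 \right)} + C{\left(5 \right)} = - 23 \frac{-1 + 3}{4 + 3} - 1 = - 23 \cdot \frac{1}{7} \cdot 2 - 1 = \left(-23\right) \frac{2}{7} - 1 = - \frac{46}{7} - 1 = - \frac{53}{7}$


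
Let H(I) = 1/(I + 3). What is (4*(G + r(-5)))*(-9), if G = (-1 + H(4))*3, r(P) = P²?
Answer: -5652/7 ≈ -807.43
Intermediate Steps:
H(I) = 1/(3 + I)
G = -18/7 (G = (-1 + 1/(3 + 4))*3 = (-1 + 1/7)*3 = (-1 + ⅐)*3 = -6/7*3 = -18/7 ≈ -2.5714)
(4*(G + r(-5)))*(-9) = (4*(-18/7 + (-5)²))*(-9) = (4*(-18/7 + 25))*(-9) = (4*(157/7))*(-9) = (628/7)*(-9) = -5652/7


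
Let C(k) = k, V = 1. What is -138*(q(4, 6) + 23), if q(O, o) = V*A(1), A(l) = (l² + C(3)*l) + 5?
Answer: -4416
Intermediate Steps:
A(l) = 5 + l² + 3*l (A(l) = (l² + 3*l) + 5 = 5 + l² + 3*l)
q(O, o) = 9 (q(O, o) = 1*(5 + 1² + 3*1) = 1*(5 + 1 + 3) = 1*9 = 9)
-138*(q(4, 6) + 23) = -138*(9 + 23) = -138*32 = -4416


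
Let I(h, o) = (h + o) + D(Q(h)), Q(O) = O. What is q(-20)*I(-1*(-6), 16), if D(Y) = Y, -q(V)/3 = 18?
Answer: -1512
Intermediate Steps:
q(V) = -54 (q(V) = -3*18 = -54)
I(h, o) = o + 2*h (I(h, o) = (h + o) + h = o + 2*h)
q(-20)*I(-1*(-6), 16) = -54*(16 + 2*(-1*(-6))) = -54*(16 + 2*6) = -54*(16 + 12) = -54*28 = -1512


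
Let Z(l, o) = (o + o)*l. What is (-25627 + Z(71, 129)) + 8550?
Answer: 1241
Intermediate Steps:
Z(l, o) = 2*l*o (Z(l, o) = (2*o)*l = 2*l*o)
(-25627 + Z(71, 129)) + 8550 = (-25627 + 2*71*129) + 8550 = (-25627 + 18318) + 8550 = -7309 + 8550 = 1241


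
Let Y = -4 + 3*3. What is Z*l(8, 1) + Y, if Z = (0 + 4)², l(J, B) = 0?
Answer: 5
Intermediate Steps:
Z = 16 (Z = 4² = 16)
Y = 5 (Y = -4 + 9 = 5)
Z*l(8, 1) + Y = 16*0 + 5 = 0 + 5 = 5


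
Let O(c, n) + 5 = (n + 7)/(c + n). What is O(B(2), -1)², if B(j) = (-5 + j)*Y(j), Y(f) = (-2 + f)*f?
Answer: 121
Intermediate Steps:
Y(f) = f*(-2 + f)
B(j) = j*(-5 + j)*(-2 + j) (B(j) = (-5 + j)*(j*(-2 + j)) = j*(-5 + j)*(-2 + j))
O(c, n) = -5 + (7 + n)/(c + n) (O(c, n) = -5 + (n + 7)/(c + n) = -5 + (7 + n)/(c + n))
O(B(2), -1)² = ((7 - 10*(-5 + 2)*(-2 + 2) - 4*(-1))/(2*(-5 + 2)*(-2 + 2) - 1))² = ((7 - 10*(-3)*0 + 4)/(2*(-3)*0 - 1))² = ((7 - 5*0 + 4)/(0 - 1))² = ((7 + 0 + 4)/(-1))² = (-1*11)² = (-11)² = 121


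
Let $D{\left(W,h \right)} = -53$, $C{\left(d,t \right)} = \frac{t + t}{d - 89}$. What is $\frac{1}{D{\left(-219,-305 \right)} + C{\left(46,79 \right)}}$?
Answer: $- \frac{43}{2437} \approx -0.017645$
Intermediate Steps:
$C{\left(d,t \right)} = \frac{2 t}{-89 + d}$
$\frac{1}{D{\left(-219,-305 \right)} + C{\left(46,79 \right)}} = \frac{1}{-53 + 2 \cdot 79 \frac{1}{-89 + 46}} = \frac{1}{-53 + 2 \cdot 79 \frac{1}{-43}} = \frac{1}{-53 + 2 \cdot 79 \left(- \frac{1}{43}\right)} = \frac{1}{-53 - \frac{158}{43}} = \frac{1}{- \frac{2437}{43}} = - \frac{43}{2437}$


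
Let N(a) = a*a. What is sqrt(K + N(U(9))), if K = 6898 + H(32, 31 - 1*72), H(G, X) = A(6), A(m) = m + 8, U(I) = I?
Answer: 3*sqrt(777) ≈ 83.624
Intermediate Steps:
A(m) = 8 + m
H(G, X) = 14 (H(G, X) = 8 + 6 = 14)
K = 6912 (K = 6898 + 14 = 6912)
N(a) = a**2
sqrt(K + N(U(9))) = sqrt(6912 + 9**2) = sqrt(6912 + 81) = sqrt(6993) = 3*sqrt(777)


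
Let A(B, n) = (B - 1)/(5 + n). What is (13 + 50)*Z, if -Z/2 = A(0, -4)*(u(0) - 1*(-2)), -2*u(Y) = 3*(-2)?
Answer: 630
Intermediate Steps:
A(B, n) = (-1 + B)/(5 + n)
u(Y) = 3 (u(Y) = -3*(-2)/2 = -½*(-6) = 3)
Z = 10 (Z = -2*(-1 + 0)/(5 - 4)*(3 - 1*(-2)) = -2*-1/1*(3 + 2) = -2*1*(-1)*5 = -(-2)*5 = -2*(-5) = 10)
(13 + 50)*Z = (13 + 50)*10 = 63*10 = 630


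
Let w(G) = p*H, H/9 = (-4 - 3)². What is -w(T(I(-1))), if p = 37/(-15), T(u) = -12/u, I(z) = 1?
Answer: 5439/5 ≈ 1087.8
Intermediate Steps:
H = 441 (H = 9*(-4 - 3)² = 9*(-7)² = 9*49 = 441)
p = -37/15 (p = 37*(-1/15) = -37/15 ≈ -2.4667)
w(G) = -5439/5 (w(G) = -37/15*441 = -5439/5)
-w(T(I(-1))) = -1*(-5439/5) = 5439/5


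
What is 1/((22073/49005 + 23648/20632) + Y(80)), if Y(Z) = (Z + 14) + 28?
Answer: 126383895/15620620237 ≈ 0.0080908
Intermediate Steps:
Y(Z) = 42 + Z (Y(Z) = (14 + Z) + 28 = 42 + Z)
1/((22073/49005 + 23648/20632) + Y(80)) = 1/((22073/49005 + 23648/20632) + (42 + 80)) = 1/((22073*(1/49005) + 23648*(1/20632)) + 122) = 1/((22073/49005 + 2956/2579) + 122) = 1/(201785047/126383895 + 122) = 1/(15620620237/126383895) = 126383895/15620620237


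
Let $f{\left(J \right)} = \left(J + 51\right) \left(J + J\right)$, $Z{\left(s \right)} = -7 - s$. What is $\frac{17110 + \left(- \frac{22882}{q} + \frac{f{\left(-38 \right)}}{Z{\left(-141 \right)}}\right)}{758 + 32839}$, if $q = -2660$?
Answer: $\frac{1524781627}{2993828670} \approx 0.50931$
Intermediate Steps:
$f{\left(J \right)} = 2 J \left(51 + J\right)$ ($f{\left(J \right)} = \left(51 + J\right) 2 J = 2 J \left(51 + J\right)$)
$\frac{17110 + \left(- \frac{22882}{q} + \frac{f{\left(-38 \right)}}{Z{\left(-141 \right)}}\right)}{758 + 32839} = \frac{17110 + \left(- \frac{22882}{-2660} + \frac{2 \left(-38\right) \left(51 - 38\right)}{-7 - -141}\right)}{758 + 32839} = \frac{17110 + \left(\left(-22882\right) \left(- \frac{1}{2660}\right) + \frac{2 \left(-38\right) 13}{-7 + 141}\right)}{33597} = \left(17110 + \left(\frac{11441}{1330} - \frac{988}{134}\right)\right) \frac{1}{33597} = \left(17110 + \left(\frac{11441}{1330} - \frac{494}{67}\right)\right) \frac{1}{33597} = \left(17110 + \frac{109527}{89110}\right) \frac{1}{33597} = \frac{1524781627}{89110} \cdot \frac{1}{33597} = \frac{1524781627}{2993828670}$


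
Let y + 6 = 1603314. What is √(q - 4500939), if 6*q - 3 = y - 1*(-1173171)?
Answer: 12*I*√28043 ≈ 2009.5*I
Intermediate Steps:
y = 1603308 (y = -6 + 1603314 = 1603308)
q = 462747 (q = ½ + (1603308 - 1*(-1173171))/6 = ½ + (1603308 + 1173171)/6 = ½ + (⅙)*2776479 = ½ + 925493/2 = 462747)
√(q - 4500939) = √(462747 - 4500939) = √(-4038192) = 12*I*√28043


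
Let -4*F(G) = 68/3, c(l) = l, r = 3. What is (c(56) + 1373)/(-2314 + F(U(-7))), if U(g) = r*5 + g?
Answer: -4287/6959 ≈ -0.61604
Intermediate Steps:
U(g) = 15 + g (U(g) = 3*5 + g = 15 + g)
F(G) = -17/3
(c(56) + 1373)/(-2314 + F(U(-7))) = (56 + 1373)/(-2314 - 17/3) = 1429/(-6959/3) = 1429*(-3/6959) = -4287/6959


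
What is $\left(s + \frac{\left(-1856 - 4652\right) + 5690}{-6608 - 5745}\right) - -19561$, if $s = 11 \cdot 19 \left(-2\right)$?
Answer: $\frac{236474297}{12353} \approx 19143.0$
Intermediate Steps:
$s = -418$ ($s = 209 \left(-2\right) = -418$)
$\left(s + \frac{\left(-1856 - 4652\right) + 5690}{-6608 - 5745}\right) - -19561 = \left(-418 + \frac{\left(-1856 - 4652\right) + 5690}{-6608 - 5745}\right) - -19561 = \left(-418 + \frac{\left(-1856 - 4652\right) + 5690}{-12353}\right) + 19561 = \left(-418 + \left(-6508 + 5690\right) \left(- \frac{1}{12353}\right)\right) + 19561 = \left(-418 - - \frac{818}{12353}\right) + 19561 = \left(-418 + \frac{818}{12353}\right) + 19561 = - \frac{5162736}{12353} + 19561 = \frac{236474297}{12353}$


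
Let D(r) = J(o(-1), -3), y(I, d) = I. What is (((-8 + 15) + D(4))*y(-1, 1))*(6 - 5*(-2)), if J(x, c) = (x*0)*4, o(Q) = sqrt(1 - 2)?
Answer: -112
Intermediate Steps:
o(Q) = I (o(Q) = sqrt(-1) = I)
J(x, c) = 0 (J(x, c) = 0*4 = 0)
D(r) = 0
(((-8 + 15) + D(4))*y(-1, 1))*(6 - 5*(-2)) = (((-8 + 15) + 0)*(-1))*(6 - 5*(-2)) = ((7 + 0)*(-1))*(6 + 10) = (7*(-1))*16 = -7*16 = -112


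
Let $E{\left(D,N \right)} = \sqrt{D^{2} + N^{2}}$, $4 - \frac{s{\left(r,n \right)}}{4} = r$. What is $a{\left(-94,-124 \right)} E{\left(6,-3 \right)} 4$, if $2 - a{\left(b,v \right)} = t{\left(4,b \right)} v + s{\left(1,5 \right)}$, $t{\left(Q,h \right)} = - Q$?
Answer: $- 6072 \sqrt{5} \approx -13577.0$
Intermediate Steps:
$s{\left(r,n \right)} = 16 - 4 r$
$a{\left(b,v \right)} = -10 + 4 v$ ($a{\left(b,v \right)} = 2 - \left(\left(-1\right) 4 v + \left(16 - 4\right)\right) = 2 - \left(- 4 v + \left(16 - 4\right)\right) = 2 - \left(- 4 v + 12\right) = 2 - \left(12 - 4 v\right) = 2 + \left(-12 + 4 v\right) = -10 + 4 v$)
$a{\left(-94,-124 \right)} E{\left(6,-3 \right)} 4 = \left(-10 + 4 \left(-124\right)\right) \sqrt{6^{2} + \left(-3\right)^{2}} \cdot 4 = \left(-10 - 496\right) \sqrt{36 + 9} \cdot 4 = - 506 \sqrt{45} \cdot 4 = - 506 \cdot 3 \sqrt{5} \cdot 4 = - 506 \cdot 12 \sqrt{5} = - 6072 \sqrt{5}$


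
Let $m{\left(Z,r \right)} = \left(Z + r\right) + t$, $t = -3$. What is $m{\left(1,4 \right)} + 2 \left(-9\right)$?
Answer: $-16$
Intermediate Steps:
$m{\left(Z,r \right)} = -3 + Z + r$ ($m{\left(Z,r \right)} = \left(Z + r\right) - 3 = -3 + Z + r$)
$m{\left(1,4 \right)} + 2 \left(-9\right) = \left(-3 + 1 + 4\right) + 2 \left(-9\right) = 2 - 18 = -16$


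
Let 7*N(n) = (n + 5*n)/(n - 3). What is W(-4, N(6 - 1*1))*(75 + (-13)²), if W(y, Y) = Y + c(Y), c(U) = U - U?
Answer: 3660/7 ≈ 522.86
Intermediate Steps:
c(U) = 0
N(n) = 6*n/(7*(-3 + n)) (N(n) = ((n + 5*n)/(n - 3))/7 = ((6*n)/(-3 + n))/7 = (6*n/(-3 + n))/7 = 6*n/(7*(-3 + n)))
W(y, Y) = Y (W(y, Y) = Y + 0 = Y)
W(-4, N(6 - 1*1))*(75 + (-13)²) = (6*(6 - 1*1)/(7*(-3 + (6 - 1*1))))*(75 + (-13)²) = (6*(6 - 1)/(7*(-3 + (6 - 1))))*(75 + 169) = ((6/7)*5/(-3 + 5))*244 = ((6/7)*5/2)*244 = ((6/7)*5*(½))*244 = (15/7)*244 = 3660/7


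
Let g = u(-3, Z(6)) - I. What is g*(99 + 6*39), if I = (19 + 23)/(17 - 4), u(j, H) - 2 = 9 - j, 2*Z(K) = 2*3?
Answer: 46620/13 ≈ 3586.2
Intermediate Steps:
Z(K) = 3 (Z(K) = (2*3)/2 = (½)*6 = 3)
u(j, H) = 11 - j (u(j, H) = 2 + (9 - j) = 11 - j)
I = 42/13 ≈ 3.2308
g = 140/13 (g = (11 - 1*(-3)) - 1*42/13 = (11 + 3) - 42/13 = 14 - 42/13 = 140/13 ≈ 10.769)
g*(99 + 6*39) = 140*(99 + 6*39)/13 = 140*(99 + 234)/13 = (140/13)*333 = 46620/13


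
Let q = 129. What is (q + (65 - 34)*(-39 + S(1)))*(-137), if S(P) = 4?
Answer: 130972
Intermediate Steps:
(q + (65 - 34)*(-39 + S(1)))*(-137) = (129 + (65 - 34)*(-39 + 4))*(-137) = (129 + 31*(-35))*(-137) = (129 - 1085)*(-137) = -956*(-137) = 130972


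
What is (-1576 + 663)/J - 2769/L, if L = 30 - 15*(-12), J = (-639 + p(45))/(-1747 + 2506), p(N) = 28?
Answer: 47943737/42770 ≈ 1121.0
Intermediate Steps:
J = -611/759 (J = (-639 + 28)/(-1747 + 2506) = -611/759 ≈ -0.80501)
L = 210 (L = 30 + 180 = 210)
(-1576 + 663)/J - 2769/L = (-1576 + 663)/(-611/759) - 2769/210 = -913*(-759/611) - 2769*1/210 = 692967/611 - 923/70 = 47943737/42770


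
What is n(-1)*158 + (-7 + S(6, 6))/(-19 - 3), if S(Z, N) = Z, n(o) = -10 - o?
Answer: -31283/22 ≈ -1422.0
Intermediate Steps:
n(-1)*158 + (-7 + S(6, 6))/(-19 - 3) = (-10 - 1*(-1))*158 + (-7 + 6)/(-19 - 3) = (-10 + 1)*158 - 1/(-22) = -9*158 - 1*(-1/22) = -1422 + 1/22 = -31283/22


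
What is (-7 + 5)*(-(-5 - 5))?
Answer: -20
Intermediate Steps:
(-7 + 5)*(-(-5 - 5)) = -(-2)*(-10) = -2*10 = -20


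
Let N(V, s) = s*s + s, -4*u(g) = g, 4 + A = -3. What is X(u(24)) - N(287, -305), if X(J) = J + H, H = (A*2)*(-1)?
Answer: -92712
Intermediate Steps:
A = -7 (A = -4 - 3 = -7)
u(g) = -g/4
N(V, s) = s + s² (N(V, s) = s² + s = s + s²)
H = 14 (H = -7*2*(-1) = -14*(-1) = 14)
X(J) = 14 + J (X(J) = J + 14 = 14 + J)
X(u(24)) - N(287, -305) = (14 - ¼*24) - (-305)*(1 - 305) = (14 - 6) - (-305)*(-304) = 8 - 1*92720 = 8 - 92720 = -92712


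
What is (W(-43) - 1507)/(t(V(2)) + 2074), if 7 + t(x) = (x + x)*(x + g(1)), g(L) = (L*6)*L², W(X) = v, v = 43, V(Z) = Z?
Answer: -1464/2099 ≈ -0.69748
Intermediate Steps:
W(X) = 43
g(L) = 6*L³ (g(L) = (6*L)*L² = 6*L³)
t(x) = -7 + 2*x*(6 + x) (t(x) = -7 + (x + x)*(x + 6*1³) = -7 + (2*x)*(x + 6*1) = -7 + (2*x)*(x + 6) = -7 + (2*x)*(6 + x) = -7 + 2*x*(6 + x))
(W(-43) - 1507)/(t(V(2)) + 2074) = (43 - 1507)/((-7 + 2*2² + 12*2) + 2074) = -1464/((-7 + 2*4 + 24) + 2074) = -1464/((-7 + 8 + 24) + 2074) = -1464/(25 + 2074) = -1464/2099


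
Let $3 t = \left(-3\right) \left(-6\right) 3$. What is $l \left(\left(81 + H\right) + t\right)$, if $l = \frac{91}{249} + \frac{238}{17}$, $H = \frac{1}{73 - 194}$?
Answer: $\frac{42845306}{30129} \approx 1422.1$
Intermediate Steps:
$t = 18$ ($t = \frac{\left(-3\right) \left(-6\right) 3}{3} = \frac{18 \cdot 3}{3} = \frac{1}{3} \cdot 54 = 18$)
$H = - \frac{1}{121}$ ($H = \frac{1}{-121} = - \frac{1}{121} \approx -0.0082645$)
$l = \frac{3577}{249}$ ($l = 91 \cdot \frac{1}{249} + 238 \cdot \frac{1}{17} = \frac{91}{249} + 14 = \frac{3577}{249} \approx 14.365$)
$l \left(\left(81 + H\right) + t\right) = \frac{3577 \left(\left(81 - \frac{1}{121}\right) + 18\right)}{249} = \frac{3577 \left(\frac{9800}{121} + 18\right)}{249} = \frac{3577}{249} \cdot \frac{11978}{121} = \frac{42845306}{30129}$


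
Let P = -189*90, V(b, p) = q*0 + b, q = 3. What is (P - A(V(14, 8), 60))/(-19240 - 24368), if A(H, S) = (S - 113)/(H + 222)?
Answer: 4014307/10291488 ≈ 0.39006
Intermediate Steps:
V(b, p) = b (V(b, p) = 3*0 + b = 0 + b = b)
A(H, S) = (-113 + S)/(222 + H)
P = -17010
(P - A(V(14, 8), 60))/(-19240 - 24368) = (-17010 - (-113 + 60)/(222 + 14))/(-19240 - 24368) = (-17010 - (-53)/236)/(-43608) = (-17010 - (-53)/236)*(-1/43608) = (-17010 - 1*(-53/236))*(-1/43608) = (-17010 + 53/236)*(-1/43608) = -4014307/236*(-1/43608) = 4014307/10291488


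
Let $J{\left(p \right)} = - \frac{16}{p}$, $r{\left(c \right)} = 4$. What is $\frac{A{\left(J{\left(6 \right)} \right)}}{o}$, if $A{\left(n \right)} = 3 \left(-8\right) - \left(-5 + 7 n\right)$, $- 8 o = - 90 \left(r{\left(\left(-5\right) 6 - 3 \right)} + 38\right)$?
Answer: $- \frac{2}{2835} \approx -0.00070547$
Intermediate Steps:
$o = \frac{945}{2}$ ($o = - \frac{\left(-90\right) \left(4 + 38\right)}{8} = - \frac{\left(-90\right) 42}{8} = \left(- \frac{1}{8}\right) \left(-3780\right) = \frac{945}{2} \approx 472.5$)
$A{\left(n \right)} = -19 - 7 n$ ($A{\left(n \right)} = -24 - \left(-5 + 7 n\right) = -19 - 7 n$)
$\frac{A{\left(J{\left(6 \right)} \right)}}{o} = \frac{-19 - 7 \left(- \frac{16}{6}\right)}{\frac{945}{2}} = \left(-19 - 7 \left(\left(-16\right) \frac{1}{6}\right)\right) \frac{2}{945} = \left(-19 - - \frac{56}{3}\right) \frac{2}{945} = \left(-19 + \frac{56}{3}\right) \frac{2}{945} = \left(- \frac{1}{3}\right) \frac{2}{945} = - \frac{2}{2835}$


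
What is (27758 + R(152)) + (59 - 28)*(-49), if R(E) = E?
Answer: 26391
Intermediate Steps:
(27758 + R(152)) + (59 - 28)*(-49) = (27758 + 152) + (59 - 28)*(-49) = 27910 + 31*(-49) = 27910 - 1519 = 26391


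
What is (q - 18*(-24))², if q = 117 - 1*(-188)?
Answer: 543169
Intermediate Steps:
q = 305 (q = 117 + 188 = 305)
(q - 18*(-24))² = (305 - 18*(-24))² = (305 + 432)² = 737² = 543169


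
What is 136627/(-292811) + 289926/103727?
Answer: 5440124089/2336338969 ≈ 2.3285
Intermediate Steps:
136627/(-292811) + 289926/103727 = 136627*(-1/292811) + 289926*(1/103727) = -136627/292811 + 22302/7979 = 5440124089/2336338969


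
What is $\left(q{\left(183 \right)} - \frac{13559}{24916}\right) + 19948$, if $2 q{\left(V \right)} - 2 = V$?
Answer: $\frac{499315539}{24916} \approx 20040.0$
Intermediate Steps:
$q{\left(V \right)} = 1 + \frac{V}{2}$
$\left(q{\left(183 \right)} - \frac{13559}{24916}\right) + 19948 = \left(\left(1 + \frac{1}{2} \cdot 183\right) - \frac{13559}{24916}\right) + 19948 = \left(\left(1 + \frac{183}{2}\right) - \frac{13559}{24916}\right) + 19948 = \left(\frac{185}{2} - \frac{13559}{24916}\right) + 19948 = \frac{2291171}{24916} + 19948 = \frac{499315539}{24916}$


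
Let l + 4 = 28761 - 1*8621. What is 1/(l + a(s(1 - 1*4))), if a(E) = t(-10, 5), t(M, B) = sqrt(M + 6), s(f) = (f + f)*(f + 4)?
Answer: 5034/101364625 - I/202729250 ≈ 4.9662e-5 - 4.9327e-9*I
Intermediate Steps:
s(f) = 2*f*(4 + f) (s(f) = (2*f)*(4 + f) = 2*f*(4 + f))
l = 20136 (l = -4 + (28761 - 1*8621) = -4 + (28761 - 8621) = -4 + 20140 = 20136)
t(M, B) = sqrt(6 + M)
a(E) = 2*I (a(E) = sqrt(6 - 10) = sqrt(-4) = 2*I)
1/(l + a(s(1 - 1*4))) = 1/(20136 + 2*I) = (20136 - 2*I)/405458500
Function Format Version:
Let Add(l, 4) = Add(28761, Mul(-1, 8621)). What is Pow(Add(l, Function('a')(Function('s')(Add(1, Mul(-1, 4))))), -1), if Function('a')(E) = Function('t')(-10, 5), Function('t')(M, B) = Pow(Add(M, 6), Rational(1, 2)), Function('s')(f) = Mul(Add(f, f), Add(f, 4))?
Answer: Add(Rational(5034, 101364625), Mul(Rational(-1, 202729250), I)) ≈ Add(4.9662e-5, Mul(-4.9327e-9, I))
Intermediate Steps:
Function('s')(f) = Mul(2, f, Add(4, f)) (Function('s')(f) = Mul(Mul(2, f), Add(4, f)) = Mul(2, f, Add(4, f)))
l = 20136 (l = Add(-4, Add(28761, Mul(-1, 8621))) = Add(-4, Add(28761, -8621)) = Add(-4, 20140) = 20136)
Function('t')(M, B) = Pow(Add(6, M), Rational(1, 2))
Function('a')(E) = Mul(2, I) (Function('a')(E) = Pow(Add(6, -10), Rational(1, 2)) = Pow(-4, Rational(1, 2)) = Mul(2, I))
Pow(Add(l, Function('a')(Function('s')(Add(1, Mul(-1, 4))))), -1) = Pow(Add(20136, Mul(2, I)), -1) = Mul(Rational(1, 405458500), Add(20136, Mul(-2, I)))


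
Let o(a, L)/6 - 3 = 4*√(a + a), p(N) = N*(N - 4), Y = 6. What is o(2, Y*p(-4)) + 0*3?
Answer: 66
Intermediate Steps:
p(N) = N*(-4 + N)
o(a, L) = 18 + 24*√2*√a (o(a, L) = 18 + 6*(4*√(a + a)) = 18 + 6*(4*√(2*a)) = 18 + 6*(4*(√2*√a)) = 18 + 6*(4*√2*√a) = 18 + 24*√2*√a)
o(2, Y*p(-4)) + 0*3 = (18 + 24*√2*√2) + 0*3 = (18 + 48) + 0 = 66 + 0 = 66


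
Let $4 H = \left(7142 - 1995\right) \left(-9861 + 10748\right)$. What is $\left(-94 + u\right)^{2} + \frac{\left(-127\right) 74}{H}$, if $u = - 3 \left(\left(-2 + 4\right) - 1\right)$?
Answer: $\frac{42955707509}{4565389} \approx 9409.0$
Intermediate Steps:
$u = -3$ ($u = - 3 \left(2 - 1\right) = \left(-3\right) 1 = -3$)
$H = \frac{4565389}{4}$ ($H = \frac{\left(7142 - 1995\right) \left(-9861 + 10748\right)}{4} = \frac{5147 \cdot 887}{4} = \frac{1}{4} \cdot 4565389 = \frac{4565389}{4} \approx 1.1413 \cdot 10^{6}$)
$\left(-94 + u\right)^{2} + \frac{\left(-127\right) 74}{H} = \left(-94 - 3\right)^{2} + \frac{\left(-127\right) 74}{\frac{4565389}{4}} = \left(-97\right)^{2} - \frac{37592}{4565389} = 9409 - \frac{37592}{4565389} = \frac{42955707509}{4565389}$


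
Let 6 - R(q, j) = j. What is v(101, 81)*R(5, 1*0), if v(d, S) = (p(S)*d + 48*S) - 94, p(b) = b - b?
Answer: 22764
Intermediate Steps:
p(b) = 0
R(q, j) = 6 - j
v(d, S) = -94 + 48*S (v(d, S) = (0*d + 48*S) - 94 = (0 + 48*S) - 94 = 48*S - 94 = -94 + 48*S)
v(101, 81)*R(5, 1*0) = (-94 + 48*81)*(6 - 0) = (-94 + 3888)*(6 - 1*0) = 3794*(6 + 0) = 3794*6 = 22764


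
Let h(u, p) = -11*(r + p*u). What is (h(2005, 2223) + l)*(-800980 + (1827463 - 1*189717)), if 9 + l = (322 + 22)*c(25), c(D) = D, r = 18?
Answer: -41018162213952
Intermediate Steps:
h(u, p) = -198 - 11*p*u (h(u, p) = -11*(18 + p*u) = -198 - 11*p*u)
l = 8591 (l = -9 + (322 + 22)*25 = -9 + 344*25 = -9 + 8600 = 8591)
(h(2005, 2223) + l)*(-800980 + (1827463 - 1*189717)) = ((-198 - 11*2223*2005) + 8591)*(-800980 + (1827463 - 1*189717)) = ((-198 - 49028265) + 8591)*(-800980 + (1827463 - 189717)) = (-49028463 + 8591)*(-800980 + 1637746) = -49019872*836766 = -41018162213952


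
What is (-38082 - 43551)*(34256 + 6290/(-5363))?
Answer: -14996687245854/5363 ≈ -2.7963e+9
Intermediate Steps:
(-38082 - 43551)*(34256 + 6290/(-5363)) = -81633*(34256 + 6290*(-1/5363)) = -81633*(34256 - 6290/5363) = -81633*183708638/5363 = -14996687245854/5363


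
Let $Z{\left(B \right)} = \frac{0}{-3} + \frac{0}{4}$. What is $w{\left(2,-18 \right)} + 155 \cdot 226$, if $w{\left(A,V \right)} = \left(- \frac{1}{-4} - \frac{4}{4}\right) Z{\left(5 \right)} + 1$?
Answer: $35031$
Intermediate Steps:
$Z{\left(B \right)} = 0$ ($Z{\left(B \right)} = 0 \left(- \frac{1}{3}\right) + 0 \cdot \frac{1}{4} = 0 + 0 = 0$)
$w{\left(A,V \right)} = 1$ ($w{\left(A,V \right)} = \left(- \frac{1}{-4} - \frac{4}{4}\right) 0 + 1 = \left(\left(-1\right) \left(- \frac{1}{4}\right) - 1\right) 0 + 1 = \left(\frac{1}{4} - 1\right) 0 + 1 = \left(- \frac{3}{4}\right) 0 + 1 = 0 + 1 = 1$)
$w{\left(2,-18 \right)} + 155 \cdot 226 = 1 + 155 \cdot 226 = 1 + 35030 = 35031$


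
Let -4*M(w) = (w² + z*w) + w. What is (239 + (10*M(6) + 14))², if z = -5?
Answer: 49729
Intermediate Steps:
M(w) = w - w²/4 (M(w) = -((w² - 5*w) + w)/4 = -(w² - 4*w)/4 = w - w²/4)
(239 + (10*M(6) + 14))² = (239 + (10*((¼)*6*(4 - 1*6)) + 14))² = (239 + (10*((¼)*6*(4 - 6)) + 14))² = (239 + (10*((¼)*6*(-2)) + 14))² = (239 + (10*(-3) + 14))² = (239 + (-30 + 14))² = (239 - 16)² = 223² = 49729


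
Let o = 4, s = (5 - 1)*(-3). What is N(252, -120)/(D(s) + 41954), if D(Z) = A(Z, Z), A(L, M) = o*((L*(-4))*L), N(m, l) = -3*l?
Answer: 36/3965 ≈ 0.0090794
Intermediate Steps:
s = -12 (s = 4*(-3) = -12)
A(L, M) = -16*L² (A(L, M) = 4*((L*(-4))*L) = 4*((-4*L)*L) = 4*(-4*L²) = -16*L²)
D(Z) = -16*Z²
N(252, -120)/(D(s) + 41954) = (-3*(-120))/(-16*(-12)² + 41954) = 360/(-16*144 + 41954) = 360/(-2304 + 41954) = 360/39650 = 360*(1/39650) = 36/3965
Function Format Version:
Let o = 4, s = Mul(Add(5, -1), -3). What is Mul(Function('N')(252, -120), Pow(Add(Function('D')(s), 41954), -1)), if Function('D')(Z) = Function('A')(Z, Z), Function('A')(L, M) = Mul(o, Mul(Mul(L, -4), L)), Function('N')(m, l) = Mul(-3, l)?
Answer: Rational(36, 3965) ≈ 0.0090794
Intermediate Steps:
s = -12 (s = Mul(4, -3) = -12)
Function('A')(L, M) = Mul(-16, Pow(L, 2)) (Function('A')(L, M) = Mul(4, Mul(Mul(L, -4), L)) = Mul(4, Mul(Mul(-4, L), L)) = Mul(4, Mul(-4, Pow(L, 2))) = Mul(-16, Pow(L, 2)))
Function('D')(Z) = Mul(-16, Pow(Z, 2))
Mul(Function('N')(252, -120), Pow(Add(Function('D')(s), 41954), -1)) = Mul(Mul(-3, -120), Pow(Add(Mul(-16, Pow(-12, 2)), 41954), -1)) = Mul(360, Pow(Add(Mul(-16, 144), 41954), -1)) = Mul(360, Pow(Add(-2304, 41954), -1)) = Mul(360, Pow(39650, -1)) = Mul(360, Rational(1, 39650)) = Rational(36, 3965)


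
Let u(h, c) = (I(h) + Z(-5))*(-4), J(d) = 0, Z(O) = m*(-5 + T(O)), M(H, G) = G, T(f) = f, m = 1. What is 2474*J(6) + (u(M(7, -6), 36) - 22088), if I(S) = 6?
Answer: -22072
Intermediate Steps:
Z(O) = -5 + O (Z(O) = 1*(-5 + O) = -5 + O)
u(h, c) = 16 (u(h, c) = (6 + (-5 - 5))*(-4) = (6 - 10)*(-4) = -4*(-4) = 16)
2474*J(6) + (u(M(7, -6), 36) - 22088) = 2474*0 + (16 - 22088) = 0 - 22072 = -22072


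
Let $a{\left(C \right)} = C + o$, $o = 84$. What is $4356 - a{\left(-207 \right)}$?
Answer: $4479$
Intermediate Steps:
$a{\left(C \right)} = 84 + C$ ($a{\left(C \right)} = C + 84 = 84 + C$)
$4356 - a{\left(-207 \right)} = 4356 - \left(84 - 207\right) = 4356 - -123 = 4356 + 123 = 4479$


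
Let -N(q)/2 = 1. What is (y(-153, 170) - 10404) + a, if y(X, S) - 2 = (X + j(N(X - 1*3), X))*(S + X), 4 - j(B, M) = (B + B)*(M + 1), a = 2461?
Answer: -20810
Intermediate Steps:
N(q) = -2 (N(q) = -2*1 = -2)
j(B, M) = 4 - 2*B*(1 + M) (j(B, M) = 4 - (B + B)*(M + 1) = 4 - 2*B*(1 + M))
y(X, S) = 2 + (8 + 5*X)*(S + X) (y(X, S) = 2 + (X + (4 - 2*(-2) - 2*(-2)*X))*(S + X) = 2 + (X + (4 + 4 + 4*X))*(S + X) = 2 + (X + (8 + 4*X))*(S + X) = 2 + (8 + 5*X)*(S + X))
(y(-153, 170) - 10404) + a = ((2 + 5*(-153)**2 + 8*170 + 8*(-153) + 5*170*(-153)) - 10404) + 2461 = ((2 + 5*23409 + 1360 - 1224 - 130050) - 10404) + 2461 = ((2 + 117045 + 1360 - 1224 - 130050) - 10404) + 2461 = (-12867 - 10404) + 2461 = -23271 + 2461 = -20810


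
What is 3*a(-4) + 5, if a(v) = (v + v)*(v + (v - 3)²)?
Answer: -1075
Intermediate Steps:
a(v) = 2*v*(v + (-3 + v)²) (a(v) = (2*v)*(v + (-3 + v)²) = 2*v*(v + (-3 + v)²))
3*a(-4) + 5 = 3*(2*(-4)*(-4 + (-3 - 4)²)) + 5 = 3*(2*(-4)*(-4 + (-7)²)) + 5 = 3*(2*(-4)*(-4 + 49)) + 5 = 3*(2*(-4)*45) + 5 = 3*(-360) + 5 = -1080 + 5 = -1075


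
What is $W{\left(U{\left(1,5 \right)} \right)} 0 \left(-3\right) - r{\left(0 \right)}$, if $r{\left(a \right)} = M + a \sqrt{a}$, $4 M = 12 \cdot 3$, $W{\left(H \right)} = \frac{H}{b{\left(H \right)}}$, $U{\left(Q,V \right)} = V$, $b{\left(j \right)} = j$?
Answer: $-9$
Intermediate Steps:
$W{\left(H \right)} = 1$ ($W{\left(H \right)} = \frac{H}{H} = 1$)
$M = 9$ ($M = \frac{12 \cdot 3}{4} = \frac{1}{4} \cdot 36 = 9$)
$r{\left(a \right)} = 9 + a^{\frac{3}{2}}$ ($r{\left(a \right)} = 9 + a \sqrt{a} = 9 + a^{\frac{3}{2}}$)
$W{\left(U{\left(1,5 \right)} \right)} 0 \left(-3\right) - r{\left(0 \right)} = 1 \cdot 0 \left(-3\right) - \left(9 + 0^{\frac{3}{2}}\right) = 1 \cdot 0 - \left(9 + 0\right) = 0 - 9 = -9$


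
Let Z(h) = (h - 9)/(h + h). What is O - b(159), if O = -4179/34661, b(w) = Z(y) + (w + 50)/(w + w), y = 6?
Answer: -11635043/22044396 ≈ -0.52780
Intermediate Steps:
Z(h) = (-9 + h)/(2*h) (Z(h) = (-9 + h)/((2*h)) = (-9 + h)*(1/(2*h)) = (-9 + h)/(2*h))
b(w) = -¼ + (50 + w)/(2*w) (b(w) = (½)*(-9 + 6)/6 + (w + 50)/(w + w) = (½)*(⅙)*(-3) + (50 + w)/((2*w)) = -¼ + (50 + w)*(1/(2*w)) = -¼ + (50 + w)/(2*w))
O = -4179/34661 (O = -4179*1/34661 = -4179/34661 ≈ -0.12057)
O - b(159) = -4179/34661 - (100 + 159)/(4*159) = -4179/34661 - 259/(4*159) = -4179/34661 - 1*259/636 = -4179/34661 - 259/636 = -11635043/22044396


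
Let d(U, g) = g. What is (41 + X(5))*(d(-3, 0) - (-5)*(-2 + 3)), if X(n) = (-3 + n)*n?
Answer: 255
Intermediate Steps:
X(n) = n*(-3 + n)
(41 + X(5))*(d(-3, 0) - (-5)*(-2 + 3)) = (41 + 5*(-3 + 5))*(0 - (-5)*(-2 + 3)) = (41 + 5*2)*(0 - (-5)) = (41 + 10)*(0 - 1*(-5)) = 51*(0 + 5) = 51*5 = 255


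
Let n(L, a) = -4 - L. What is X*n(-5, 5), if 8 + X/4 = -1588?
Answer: -6384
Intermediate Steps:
X = -6384 (X = -32 + 4*(-1588) = -32 - 6352 = -6384)
X*n(-5, 5) = -6384*(-4 - 1*(-5)) = -6384*(-4 + 5) = -6384*1 = -6384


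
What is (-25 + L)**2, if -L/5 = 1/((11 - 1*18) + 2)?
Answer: 576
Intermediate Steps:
L = 1 (L = -5/((11 - 1*18) + 2) = -5/((11 - 18) + 2) = -5/(-7 + 2) = -5/(-5) = -5*(-1/5) = 1)
(-25 + L)**2 = (-25 + 1)**2 = (-24)**2 = 576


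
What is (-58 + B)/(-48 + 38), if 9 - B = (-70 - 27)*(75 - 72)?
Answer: -121/5 ≈ -24.200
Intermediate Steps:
B = 300 (B = 9 - (-70 - 27)*(75 - 72) = 9 - (-97)*3 = 9 - 1*(-291) = 9 + 291 = 300)
(-58 + B)/(-48 + 38) = (-58 + 300)/(-48 + 38) = 242/(-10) = 242*(-1/10) = -121/5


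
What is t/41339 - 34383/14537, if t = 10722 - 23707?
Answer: -1610121782/600945043 ≈ -2.6793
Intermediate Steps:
t = -12985
t/41339 - 34383/14537 = -12985/41339 - 34383/14537 = -1610121782/600945043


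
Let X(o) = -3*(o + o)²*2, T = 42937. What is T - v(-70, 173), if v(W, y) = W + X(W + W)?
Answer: 513407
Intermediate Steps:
X(o) = -24*o² (X(o) = -3*4*o²*2 = -12*o²*2 = -24*o²)
v(W, y) = W - 96*W² (v(W, y) = W - 24*(W + W)² = W - 24*4*W² = W - 96*W²)
T - v(-70, 173) = 42937 - (-70)*(1 - 96*(-70)) = 42937 - (-70)*(1 + 6720) = 42937 - (-70)*6721 = 42937 - 1*(-470470) = 42937 + 470470 = 513407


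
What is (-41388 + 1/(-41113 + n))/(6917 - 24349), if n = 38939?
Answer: 89977513/37897168 ≈ 2.3743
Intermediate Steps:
(-41388 + 1/(-41113 + n))/(6917 - 24349) = (-41388 + 1/(-41113 + 38939))/(6917 - 24349) = (-41388 + 1/(-2174))/(-17432) = (-41388 - 1/2174)*(-1/17432) = -89977513/2174*(-1/17432) = 89977513/37897168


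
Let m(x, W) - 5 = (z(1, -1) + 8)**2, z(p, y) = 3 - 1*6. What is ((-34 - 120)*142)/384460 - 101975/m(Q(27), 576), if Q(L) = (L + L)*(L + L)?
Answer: -1960298227/576690 ≈ -3399.2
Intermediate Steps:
z(p, y) = -3 (z(p, y) = 3 - 6 = -3)
Q(L) = 4*L**2 (Q(L) = (2*L)*(2*L) = 4*L**2)
m(x, W) = 30 (m(x, W) = 5 + (-3 + 8)**2 = 5 + 5**2 = 5 + 25 = 30)
((-34 - 120)*142)/384460 - 101975/m(Q(27), 576) = ((-34 - 120)*142)/384460 - 101975/30 = -154*142*(1/384460) - 101975*1/30 = -21868*1/384460 - 20395/6 = -5467/96115 - 20395/6 = -1960298227/576690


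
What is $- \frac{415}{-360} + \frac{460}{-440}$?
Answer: $\frac{85}{792} \approx 0.10732$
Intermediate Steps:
$- \frac{415}{-360} + \frac{460}{-440} = \left(-415\right) \left(- \frac{1}{360}\right) + 460 \left(- \frac{1}{440}\right) = \frac{83}{72} - \frac{23}{22} = \frac{85}{792}$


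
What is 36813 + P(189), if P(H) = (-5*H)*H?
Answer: -141792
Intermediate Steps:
P(H) = -5*H²
36813 + P(189) = 36813 - 5*189² = 36813 - 5*35721 = 36813 - 178605 = -141792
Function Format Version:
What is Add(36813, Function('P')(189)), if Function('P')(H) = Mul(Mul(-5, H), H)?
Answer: -141792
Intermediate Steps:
Function('P')(H) = Mul(-5, Pow(H, 2))
Add(36813, Function('P')(189)) = Add(36813, Mul(-5, Pow(189, 2))) = Add(36813, Mul(-5, 35721)) = Add(36813, -178605) = -141792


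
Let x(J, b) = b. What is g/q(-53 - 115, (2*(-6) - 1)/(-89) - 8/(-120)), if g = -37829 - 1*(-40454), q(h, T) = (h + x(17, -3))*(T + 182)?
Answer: -389375/4621826 ≈ -0.084247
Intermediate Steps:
q(h, T) = (-3 + h)*(182 + T) (q(h, T) = (h - 3)*(T + 182) = (-3 + h)*(182 + T))
g = 2625 (g = -37829 + 40454 = 2625)
g/q(-53 - 115, (2*(-6) - 1)/(-89) - 8/(-120)) = 2625/(-546 - 3*((2*(-6) - 1)/(-89) - 8/(-120)) + 182*(-53 - 115) + ((2*(-6) - 1)/(-89) - 8/(-120))*(-53 - 115)) = 2625/(-546 - 3*((-12 - 1)*(-1/89) - 8*(-1/120)) + 182*(-168) + ((-12 - 1)*(-1/89) - 8*(-1/120))*(-168)) = 2625/(-546 - 3*(-13*(-1/89) + 1/15) - 30576 + (-13*(-1/89) + 1/15)*(-168)) = 2625/(-546 - 3*(13/89 + 1/15) - 30576 + (13/89 + 1/15)*(-168)) = 2625/(-546 - 3*284/1335 - 30576 + (284/1335)*(-168)) = 2625/(-546 - 284/445 - 30576 - 15904/445) = 2625/(-13865478/445) = 2625*(-445/13865478) = -389375/4621826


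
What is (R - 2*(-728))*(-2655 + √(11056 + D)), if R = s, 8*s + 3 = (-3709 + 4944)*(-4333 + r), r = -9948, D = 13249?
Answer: 23397705225/4 - 8812695*√24305/4 ≈ 5.5059e+9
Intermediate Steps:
s = -8818519/4 (s = -3/8 + ((-3709 + 4944)*(-4333 - 9948))/8 = -3/8 + (1235*(-14281))/8 = -3/8 + (⅛)*(-17637035) = -3/8 - 17637035/8 = -8818519/4 ≈ -2.2046e+6)
R = -8818519/4 ≈ -2.2046e+6
(R - 2*(-728))*(-2655 + √(11056 + D)) = (-8818519/4 - 2*(-728))*(-2655 + √(11056 + 13249)) = (-8818519/4 + 1456)*(-2655 + √24305) = -8812695*(-2655 + √24305)/4 = 23397705225/4 - 8812695*√24305/4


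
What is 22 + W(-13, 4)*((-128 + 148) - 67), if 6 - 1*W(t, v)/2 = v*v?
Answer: 962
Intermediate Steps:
W(t, v) = 12 - 2*v² (W(t, v) = 12 - 2*v*v = 12 - 2*v²)
22 + W(-13, 4)*((-128 + 148) - 67) = 22 + (12 - 2*4²)*((-128 + 148) - 67) = 22 + (12 - 2*16)*(20 - 67) = 22 + (12 - 32)*(-47) = 22 - 20*(-47) = 22 + 940 = 962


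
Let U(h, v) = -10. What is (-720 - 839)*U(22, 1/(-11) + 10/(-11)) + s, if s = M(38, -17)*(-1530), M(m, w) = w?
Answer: 41600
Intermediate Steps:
s = 26010 (s = -17*(-1530) = 26010)
(-720 - 839)*U(22, 1/(-11) + 10/(-11)) + s = (-720 - 839)*(-10) + 26010 = -1559*(-10) + 26010 = 15590 + 26010 = 41600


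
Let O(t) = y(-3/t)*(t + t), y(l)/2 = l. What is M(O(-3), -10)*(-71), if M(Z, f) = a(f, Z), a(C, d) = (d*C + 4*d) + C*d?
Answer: -13632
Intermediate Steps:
y(l) = 2*l
O(t) = -12 (O(t) = (2*(-3/t))*(t + t) = (-6/t)*(2*t) = -12)
a(C, d) = 4*d + 2*C*d (a(C, d) = (C*d + 4*d) + C*d = (4*d + C*d) + C*d = 4*d + 2*C*d)
M(Z, f) = 2*Z*(2 + f)
M(O(-3), -10)*(-71) = (2*(-12)*(2 - 10))*(-71) = (2*(-12)*(-8))*(-71) = 192*(-71) = -13632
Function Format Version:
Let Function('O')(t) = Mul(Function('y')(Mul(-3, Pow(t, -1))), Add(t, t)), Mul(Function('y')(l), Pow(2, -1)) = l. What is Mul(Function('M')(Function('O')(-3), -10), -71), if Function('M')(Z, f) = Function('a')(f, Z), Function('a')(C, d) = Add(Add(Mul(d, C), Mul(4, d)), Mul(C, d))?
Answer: -13632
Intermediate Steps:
Function('y')(l) = Mul(2, l)
Function('O')(t) = -12 (Function('O')(t) = Mul(Mul(2, Mul(-3, Pow(t, -1))), Add(t, t)) = Mul(Mul(-6, Pow(t, -1)), Mul(2, t)) = -12)
Function('a')(C, d) = Add(Mul(4, d), Mul(2, C, d)) (Function('a')(C, d) = Add(Add(Mul(C, d), Mul(4, d)), Mul(C, d)) = Add(Add(Mul(4, d), Mul(C, d)), Mul(C, d)) = Add(Mul(4, d), Mul(2, C, d)))
Function('M')(Z, f) = Mul(2, Z, Add(2, f))
Mul(Function('M')(Function('O')(-3), -10), -71) = Mul(Mul(2, -12, Add(2, -10)), -71) = Mul(Mul(2, -12, -8), -71) = Mul(192, -71) = -13632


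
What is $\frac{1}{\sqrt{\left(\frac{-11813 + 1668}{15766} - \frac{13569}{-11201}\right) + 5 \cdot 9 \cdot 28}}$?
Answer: $\frac{\sqrt{39311796881567691454}}{222609951869} \approx 0.028165$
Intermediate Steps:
$\frac{1}{\sqrt{\left(\frac{-11813 + 1668}{15766} - \frac{13569}{-11201}\right) + 5 \cdot 9 \cdot 28}} = \frac{1}{\sqrt{\left(\left(-10145\right) \frac{1}{15766} - - \frac{13569}{11201}\right) + 45 \cdot 28}} = \frac{1}{\sqrt{\left(- \frac{10145}{15766} + \frac{13569}{11201}\right) + 1260}} = \frac{1}{\sqrt{\frac{100294709}{176594966} + 1260}} = \frac{1}{\sqrt{\frac{222609951869}{176594966}}} = \frac{1}{\frac{1}{176594966} \sqrt{39311796881567691454}} = \frac{\sqrt{39311796881567691454}}{222609951869}$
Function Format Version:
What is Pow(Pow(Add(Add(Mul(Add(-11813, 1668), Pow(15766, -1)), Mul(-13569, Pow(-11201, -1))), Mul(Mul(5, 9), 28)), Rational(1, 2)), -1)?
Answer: Mul(Rational(1, 222609951869), Pow(39311796881567691454, Rational(1, 2))) ≈ 0.028165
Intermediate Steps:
Pow(Pow(Add(Add(Mul(Add(-11813, 1668), Pow(15766, -1)), Mul(-13569, Pow(-11201, -1))), Mul(Mul(5, 9), 28)), Rational(1, 2)), -1) = Pow(Pow(Add(Add(Mul(-10145, Rational(1, 15766)), Mul(-13569, Rational(-1, 11201))), Mul(45, 28)), Rational(1, 2)), -1) = Pow(Pow(Add(Add(Rational(-10145, 15766), Rational(13569, 11201)), 1260), Rational(1, 2)), -1) = Pow(Pow(Add(Rational(100294709, 176594966), 1260), Rational(1, 2)), -1) = Pow(Pow(Rational(222609951869, 176594966), Rational(1, 2)), -1) = Pow(Mul(Rational(1, 176594966), Pow(39311796881567691454, Rational(1, 2))), -1) = Mul(Rational(1, 222609951869), Pow(39311796881567691454, Rational(1, 2)))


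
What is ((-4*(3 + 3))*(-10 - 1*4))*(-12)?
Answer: -4032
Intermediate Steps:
((-4*(3 + 3))*(-10 - 1*4))*(-12) = ((-4*6)*(-10 - 4))*(-12) = -24*(-14)*(-12) = 336*(-12) = -4032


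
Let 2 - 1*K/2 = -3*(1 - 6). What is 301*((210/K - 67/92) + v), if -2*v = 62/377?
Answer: -92783551/34684 ≈ -2675.1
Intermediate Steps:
K = -26 (K = 4 - (-6)*(1 - 6) = 4 - (-6)*(-5) = 4 - 2*15 = 4 - 30 = -26)
v = -31/377 ≈ -0.082228
301*((210/K - 67/92) + v) = 301*((210/(-26) - 67/92) - 31/377) = 301*((210*(-1/26) - 67*1/92) - 31/377) = 301*((-105/13 - 67/92) - 31/377) = 301*(-10531/1196 - 31/377) = 301*(-308251/34684) = -92783551/34684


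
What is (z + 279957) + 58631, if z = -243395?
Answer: 95193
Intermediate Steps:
(z + 279957) + 58631 = (-243395 + 279957) + 58631 = 36562 + 58631 = 95193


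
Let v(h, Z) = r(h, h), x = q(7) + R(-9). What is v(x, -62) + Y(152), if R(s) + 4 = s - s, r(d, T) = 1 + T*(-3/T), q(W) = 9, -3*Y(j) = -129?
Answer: 41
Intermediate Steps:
Y(j) = 43 (Y(j) = -⅓*(-129) = 43)
r(d, T) = -2 (r(d, T) = 1 - 3 = -2)
R(s) = -4 (R(s) = -4 + (s - s) = -4 + 0 = -4)
x = 5 (x = 9 - 4 = 5)
v(h, Z) = -2
v(x, -62) + Y(152) = -2 + 43 = 41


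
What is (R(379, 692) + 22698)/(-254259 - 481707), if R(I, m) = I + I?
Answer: -11728/367983 ≈ -0.031871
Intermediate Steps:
R(I, m) = 2*I
(R(379, 692) + 22698)/(-254259 - 481707) = (2*379 + 22698)/(-254259 - 481707) = (758 + 22698)/(-735966) = 23456*(-1/735966) = -11728/367983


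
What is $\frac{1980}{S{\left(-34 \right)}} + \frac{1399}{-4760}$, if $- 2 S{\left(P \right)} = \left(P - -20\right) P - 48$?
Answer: $- \frac{4862093}{509320} \approx -9.5462$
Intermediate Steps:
$S{\left(P \right)} = 24 - \frac{P \left(20 + P\right)}{2}$ ($S{\left(P \right)} = - \frac{\left(P - -20\right) P - 48}{2} = - \frac{\left(P + 20\right) P - 48}{2} = - \frac{\left(20 + P\right) P - 48}{2} = - \frac{P \left(20 + P\right) - 48}{2} = - \frac{-48 + P \left(20 + P\right)}{2} = 24 - \frac{P \left(20 + P\right)}{2}$)
$\frac{1980}{S{\left(-34 \right)}} + \frac{1399}{-4760} = \frac{1980}{24 - -340 - \frac{\left(-34\right)^{2}}{2}} + \frac{1399}{-4760} = \frac{1980}{24 + 340 - 578} + 1399 \left(- \frac{1}{4760}\right) = \frac{1980}{24 + 340 - 578} - \frac{1399}{4760} = \frac{1980}{-214} - \frac{1399}{4760} = 1980 \left(- \frac{1}{214}\right) - \frac{1399}{4760} = - \frac{990}{107} - \frac{1399}{4760} = - \frac{4862093}{509320}$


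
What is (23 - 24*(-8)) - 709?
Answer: -494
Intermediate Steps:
(23 - 24*(-8)) - 709 = (23 + 192) - 709 = 215 - 709 = -494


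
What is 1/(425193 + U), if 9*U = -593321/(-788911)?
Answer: 7100199/3018955506728 ≈ 2.3519e-6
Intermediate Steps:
U = 593321/7100199 (U = (-593321/(-788911))/9 = (-593321*(-1/788911))/9 = (⅑)*(593321/788911) = 593321/7100199 ≈ 0.083564)
1/(425193 + U) = 1/(425193 + 593321/7100199) = 1/(3018955506728/7100199) = 7100199/3018955506728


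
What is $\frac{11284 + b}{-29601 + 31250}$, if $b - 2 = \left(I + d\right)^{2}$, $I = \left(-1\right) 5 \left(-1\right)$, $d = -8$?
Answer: $\frac{11295}{1649} \approx 6.8496$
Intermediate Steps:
$I = 5$ ($I = \left(-5\right) \left(-1\right) = 5$)
$b = 11$ ($b = 2 + \left(5 - 8\right)^{2} = 2 + \left(-3\right)^{2} = 2 + 9 = 11$)
$\frac{11284 + b}{-29601 + 31250} = \frac{11284 + 11}{-29601 + 31250} = \frac{11295}{1649}$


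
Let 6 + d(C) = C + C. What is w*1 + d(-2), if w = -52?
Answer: -62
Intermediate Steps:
d(C) = -6 + 2*C (d(C) = -6 + (C + C) = -6 + 2*C)
w*1 + d(-2) = -52*1 + (-6 + 2*(-2)) = -52 + (-6 - 4) = -52 - 10 = -62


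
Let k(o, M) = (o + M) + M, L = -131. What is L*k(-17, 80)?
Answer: -18733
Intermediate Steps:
k(o, M) = o + 2*M (k(o, M) = (M + o) + M = o + 2*M)
L*k(-17, 80) = -131*(-17 + 2*80) = -131*(-17 + 160) = -131*143 = -18733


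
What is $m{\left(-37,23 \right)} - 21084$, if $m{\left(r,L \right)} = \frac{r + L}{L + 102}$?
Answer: $- \frac{2635514}{125} \approx -21084.0$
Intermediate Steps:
$m{\left(r,L \right)} = \frac{L + r}{102 + L}$
$m{\left(-37,23 \right)} - 21084 = \frac{23 - 37}{102 + 23} - 21084 = \frac{1}{125} \left(-14\right) - 21084 = - \frac{14}{125} - 21084 = - \frac{2635514}{125}$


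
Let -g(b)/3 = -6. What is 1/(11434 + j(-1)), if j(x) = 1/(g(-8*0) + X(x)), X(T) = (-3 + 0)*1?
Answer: 15/171511 ≈ 8.7458e-5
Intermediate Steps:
g(b) = 18 (g(b) = -3*(-6) = 18)
X(T) = -3 (X(T) = -3*1 = -3)
j(x) = 1/15 (j(x) = 1/(18 - 3) = 1/15)
1/(11434 + j(-1)) = 1/(11434 + 1/15) = 1/(171511/15) = 15/171511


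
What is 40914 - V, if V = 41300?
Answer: -386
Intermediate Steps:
40914 - V = 40914 - 1*41300 = 40914 - 41300 = -386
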